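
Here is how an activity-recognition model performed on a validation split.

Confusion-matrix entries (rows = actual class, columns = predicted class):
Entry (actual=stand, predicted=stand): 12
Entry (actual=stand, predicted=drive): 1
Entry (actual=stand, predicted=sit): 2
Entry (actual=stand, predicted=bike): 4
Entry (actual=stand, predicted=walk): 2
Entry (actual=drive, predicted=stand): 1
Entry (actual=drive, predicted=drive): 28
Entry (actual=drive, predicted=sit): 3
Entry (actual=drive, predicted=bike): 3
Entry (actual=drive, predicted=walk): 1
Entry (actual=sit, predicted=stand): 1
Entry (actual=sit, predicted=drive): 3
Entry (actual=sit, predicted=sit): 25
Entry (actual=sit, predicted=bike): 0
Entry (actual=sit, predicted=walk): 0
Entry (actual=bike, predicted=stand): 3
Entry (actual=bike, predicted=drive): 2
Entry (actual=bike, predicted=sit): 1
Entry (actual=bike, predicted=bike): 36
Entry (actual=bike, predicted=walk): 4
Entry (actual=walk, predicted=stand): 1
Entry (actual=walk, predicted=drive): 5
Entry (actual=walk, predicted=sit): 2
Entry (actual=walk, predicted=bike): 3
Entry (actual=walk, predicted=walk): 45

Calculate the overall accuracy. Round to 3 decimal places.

0.777

Accuracy = trace / total = (12+28+25+36+45=146) / 188 = 146/188 = 0.777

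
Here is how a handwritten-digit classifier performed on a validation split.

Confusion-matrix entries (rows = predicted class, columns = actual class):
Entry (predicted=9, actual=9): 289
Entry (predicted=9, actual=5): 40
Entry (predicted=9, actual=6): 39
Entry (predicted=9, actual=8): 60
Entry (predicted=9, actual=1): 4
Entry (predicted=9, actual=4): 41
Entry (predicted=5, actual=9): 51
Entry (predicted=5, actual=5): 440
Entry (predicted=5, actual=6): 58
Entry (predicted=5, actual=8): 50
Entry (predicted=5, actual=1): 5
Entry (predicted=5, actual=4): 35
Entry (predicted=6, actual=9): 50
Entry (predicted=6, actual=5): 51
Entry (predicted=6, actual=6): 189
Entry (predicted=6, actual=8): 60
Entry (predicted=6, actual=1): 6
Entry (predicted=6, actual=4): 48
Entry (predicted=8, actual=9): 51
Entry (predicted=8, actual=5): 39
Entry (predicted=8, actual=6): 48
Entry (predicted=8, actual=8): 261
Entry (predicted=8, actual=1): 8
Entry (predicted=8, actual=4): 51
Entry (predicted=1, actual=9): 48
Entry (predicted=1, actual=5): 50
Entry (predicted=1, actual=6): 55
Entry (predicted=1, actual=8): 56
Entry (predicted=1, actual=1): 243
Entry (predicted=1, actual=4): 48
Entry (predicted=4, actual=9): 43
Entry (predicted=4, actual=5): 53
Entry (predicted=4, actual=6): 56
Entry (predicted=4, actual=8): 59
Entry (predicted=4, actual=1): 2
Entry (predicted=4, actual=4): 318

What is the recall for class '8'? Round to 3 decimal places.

recall = TP/(TP+FN).
8: TP=261, FN=60+50+60+56+59=285 → 261/546 = 0.4780

0.478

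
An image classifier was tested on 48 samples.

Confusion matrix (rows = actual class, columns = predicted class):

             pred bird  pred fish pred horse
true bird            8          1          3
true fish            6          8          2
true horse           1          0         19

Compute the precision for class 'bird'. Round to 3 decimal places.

precision = TP/(TP+FP).
bird: TP=8, FP=6+1=7 → 8/15 = 0.5333

0.533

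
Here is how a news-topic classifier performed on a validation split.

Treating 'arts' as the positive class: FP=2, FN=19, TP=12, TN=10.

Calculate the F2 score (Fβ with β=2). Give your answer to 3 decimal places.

Fβ = (1+β²)·TP / ((1+β²)·TP + β²·FN + FP), with β²=4
= 5·12 / (5·12 + 4·19 + 2) = 0.435

0.435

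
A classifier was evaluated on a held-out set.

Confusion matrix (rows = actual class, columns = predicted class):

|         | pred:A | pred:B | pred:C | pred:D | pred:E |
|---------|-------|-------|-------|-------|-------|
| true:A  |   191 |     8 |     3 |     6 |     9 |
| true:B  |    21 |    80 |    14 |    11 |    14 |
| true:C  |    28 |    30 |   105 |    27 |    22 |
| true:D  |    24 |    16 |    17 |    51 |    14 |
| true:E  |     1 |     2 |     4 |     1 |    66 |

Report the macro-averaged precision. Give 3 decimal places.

0.621

Per-class precision (TP/(TP+FP)):
  A: TP=191, FP=21+28+24+1=74 → 191/265 = 0.7208
  B: TP=80, FP=8+30+16+2=56 → 80/136 = 0.5882
  C: TP=105, FP=3+14+17+4=38 → 105/143 = 0.7343
  D: TP=51, FP=6+11+27+1=45 → 51/96 = 0.5313
  E: TP=66, FP=9+14+22+14=59 → 66/125 = 0.5280
Macro-precision = mean = (0.7208 + 0.5882 + 0.7343 + 0.5313 + 0.5280) / 5 = 0.621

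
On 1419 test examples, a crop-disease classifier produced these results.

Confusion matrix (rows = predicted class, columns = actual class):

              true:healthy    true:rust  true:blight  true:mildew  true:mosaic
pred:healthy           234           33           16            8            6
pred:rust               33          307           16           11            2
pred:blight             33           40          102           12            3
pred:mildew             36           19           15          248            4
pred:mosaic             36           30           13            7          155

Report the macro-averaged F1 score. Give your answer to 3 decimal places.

0.724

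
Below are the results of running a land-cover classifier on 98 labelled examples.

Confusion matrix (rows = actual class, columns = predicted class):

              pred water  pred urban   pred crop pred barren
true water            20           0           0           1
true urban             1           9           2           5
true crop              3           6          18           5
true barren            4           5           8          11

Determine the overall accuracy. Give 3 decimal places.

Accuracy = trace / total = (20+9+18+11=58) / 98 = 58/98 = 0.592

0.592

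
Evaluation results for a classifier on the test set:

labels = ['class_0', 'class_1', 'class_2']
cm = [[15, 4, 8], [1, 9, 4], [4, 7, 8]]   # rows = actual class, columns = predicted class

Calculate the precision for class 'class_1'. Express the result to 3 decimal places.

Treat 'class_1' as positive and all other classes as negative.
precision = TP/(TP+FP).
class_1: TP=9, FP=4+7=11 → 9/20 = 0.4500

0.450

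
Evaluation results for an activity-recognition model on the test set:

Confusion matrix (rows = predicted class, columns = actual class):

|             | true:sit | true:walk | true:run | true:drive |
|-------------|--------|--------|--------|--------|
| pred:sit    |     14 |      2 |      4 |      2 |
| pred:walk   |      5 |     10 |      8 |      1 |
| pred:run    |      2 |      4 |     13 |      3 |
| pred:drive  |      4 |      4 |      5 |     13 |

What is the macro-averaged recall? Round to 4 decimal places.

0.5444

Per-class recall (TP/(TP+FN)):
  sit: TP=14, FN=5+2+4=11 → 14/25 = 0.56000
  walk: TP=10, FN=2+4+4=10 → 10/20 = 0.50000
  run: TP=13, FN=4+8+5=17 → 13/30 = 0.43333
  drive: TP=13, FN=2+1+3=6 → 13/19 = 0.68421
Macro-recall = mean = (0.56000 + 0.50000 + 0.43333 + 0.68421) / 4 = 0.5444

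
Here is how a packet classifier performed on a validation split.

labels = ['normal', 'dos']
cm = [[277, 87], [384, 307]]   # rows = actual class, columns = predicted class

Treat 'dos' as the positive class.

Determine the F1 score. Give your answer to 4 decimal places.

Precision = TP/(TP+FP) = 307/394 = 0.7792
Recall = TP/(TP+FN) = 307/691 = 0.4443
F1 = 2·TP/(2·TP+FP+FN) = 614/1085 = 0.5659

0.5659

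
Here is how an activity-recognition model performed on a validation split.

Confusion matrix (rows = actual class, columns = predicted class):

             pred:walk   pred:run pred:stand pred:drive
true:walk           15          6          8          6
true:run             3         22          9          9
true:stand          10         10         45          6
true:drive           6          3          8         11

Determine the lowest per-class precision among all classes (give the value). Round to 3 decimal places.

Per-class precision (TP/(TP+FP)):
  walk: TP=15, FP=3+10+6=19 → 15/34 = 0.4412
  run: TP=22, FP=6+10+3=19 → 22/41 = 0.5366
  stand: TP=45, FP=8+9+8=25 → 45/70 = 0.6429
  drive: TP=11, FP=6+9+6=21 → 11/32 = 0.3438
Lowest is class 'drive' with precision = 0.344.

0.344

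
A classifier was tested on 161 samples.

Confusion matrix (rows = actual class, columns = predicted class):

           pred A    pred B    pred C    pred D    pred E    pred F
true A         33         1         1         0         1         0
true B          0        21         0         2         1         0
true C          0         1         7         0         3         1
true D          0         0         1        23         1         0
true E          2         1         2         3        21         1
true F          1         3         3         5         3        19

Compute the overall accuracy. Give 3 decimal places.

Accuracy = trace / total = (33+21+7+23+21+19=124) / 161 = 124/161 = 0.770

0.770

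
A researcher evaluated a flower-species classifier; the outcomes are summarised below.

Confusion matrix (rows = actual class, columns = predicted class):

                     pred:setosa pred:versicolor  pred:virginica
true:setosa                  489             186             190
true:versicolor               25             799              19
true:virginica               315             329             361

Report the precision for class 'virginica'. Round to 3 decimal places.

Treat 'virginica' as positive and all other classes as negative.
precision = TP/(TP+FP).
virginica: TP=361, FP=190+19=209 → 361/570 = 0.6333

0.633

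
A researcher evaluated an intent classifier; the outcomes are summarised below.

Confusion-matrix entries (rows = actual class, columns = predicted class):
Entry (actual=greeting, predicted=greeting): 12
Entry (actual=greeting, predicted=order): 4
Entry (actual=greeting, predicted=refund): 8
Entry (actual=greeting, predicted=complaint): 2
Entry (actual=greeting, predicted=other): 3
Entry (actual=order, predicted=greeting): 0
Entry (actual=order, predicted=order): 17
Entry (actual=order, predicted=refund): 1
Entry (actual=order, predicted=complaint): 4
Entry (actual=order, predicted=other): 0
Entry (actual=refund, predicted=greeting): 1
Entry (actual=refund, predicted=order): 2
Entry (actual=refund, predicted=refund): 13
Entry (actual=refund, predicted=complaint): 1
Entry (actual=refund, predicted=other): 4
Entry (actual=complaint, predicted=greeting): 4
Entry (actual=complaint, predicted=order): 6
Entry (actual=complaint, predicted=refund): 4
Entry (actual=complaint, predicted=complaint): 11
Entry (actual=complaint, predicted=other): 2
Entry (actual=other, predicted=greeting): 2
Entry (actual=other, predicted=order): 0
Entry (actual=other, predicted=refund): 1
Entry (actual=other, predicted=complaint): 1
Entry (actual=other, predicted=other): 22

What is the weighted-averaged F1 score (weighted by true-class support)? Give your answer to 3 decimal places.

0.588

Per-class F1 score (2·TP/(2·TP+FP+FN)):
  greeting: TP=12, FP=0+1+4+2=7, FN=4+8+2+3=17 → 24/48 = 0.5000
  order: TP=17, FP=4+2+6+0=12, FN=0+1+4+0=5 → 34/51 = 0.6667
  refund: TP=13, FP=8+1+4+1=14, FN=1+2+1+4=8 → 26/48 = 0.5417
  complaint: TP=11, FP=2+4+1+1=8, FN=4+6+4+2=16 → 22/46 = 0.4783
  other: TP=22, FP=3+0+4+2=9, FN=2+0+1+1=4 → 44/57 = 0.7719
Weighted-F1 score = Σ (supportᵢ/N)·F1 scoreᵢ with N=125: (29/125)·0.5000 + (22/125)·0.6667 + (21/125)·0.5417 + (27/125)·0.4783 + (26/125)·0.7719 = 0.588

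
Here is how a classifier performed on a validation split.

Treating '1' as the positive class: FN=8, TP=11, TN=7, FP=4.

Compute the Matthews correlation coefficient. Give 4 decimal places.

0.2075

MCC = (TP·TN − FP·FN) / √((TP+FP)(TP+FN)(TN+FP)(TN+FN))
Numerator = 11·7 − 4·8 = 45
Denominator = √(15·19·11·15) = √47025 = 216.8525
MCC = 45 / 216.8525 = 0.2075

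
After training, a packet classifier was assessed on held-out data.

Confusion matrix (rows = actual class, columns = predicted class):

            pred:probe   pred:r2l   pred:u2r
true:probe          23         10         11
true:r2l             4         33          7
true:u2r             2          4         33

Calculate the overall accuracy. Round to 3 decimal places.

0.701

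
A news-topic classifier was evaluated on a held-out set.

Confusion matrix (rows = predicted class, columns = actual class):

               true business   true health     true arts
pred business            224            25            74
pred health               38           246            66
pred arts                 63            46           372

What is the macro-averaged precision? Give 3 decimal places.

0.723

Per-class precision (TP/(TP+FP)):
  business: TP=224, FP=25+74=99 → 224/323 = 0.6935
  health: TP=246, FP=38+66=104 → 246/350 = 0.7029
  arts: TP=372, FP=63+46=109 → 372/481 = 0.7734
Macro-precision = mean = (0.6935 + 0.7029 + 0.7734) / 3 = 0.723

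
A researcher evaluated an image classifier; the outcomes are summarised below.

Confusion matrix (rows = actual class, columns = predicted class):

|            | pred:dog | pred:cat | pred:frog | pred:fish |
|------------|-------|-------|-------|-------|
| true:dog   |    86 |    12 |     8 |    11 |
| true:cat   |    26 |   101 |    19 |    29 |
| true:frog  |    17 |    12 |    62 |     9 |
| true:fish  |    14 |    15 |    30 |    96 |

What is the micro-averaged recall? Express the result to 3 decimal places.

0.631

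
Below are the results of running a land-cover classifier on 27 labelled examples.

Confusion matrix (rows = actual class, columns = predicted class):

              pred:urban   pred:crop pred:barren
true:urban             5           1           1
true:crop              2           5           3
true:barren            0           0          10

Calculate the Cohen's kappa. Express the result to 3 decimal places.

0.606

Observed agreement pₒ = trace/N = 20/27 = 0.7407
Expected agreement pₑ = Σ (rowᵢ·colᵢ)/N² = (7·7 + 10·6 + 10·14)/27² = 0.3416
κ = (pₒ − pₑ)/(1 − pₑ) = (0.7407 − 0.3416)/(1 − 0.3416) = 0.606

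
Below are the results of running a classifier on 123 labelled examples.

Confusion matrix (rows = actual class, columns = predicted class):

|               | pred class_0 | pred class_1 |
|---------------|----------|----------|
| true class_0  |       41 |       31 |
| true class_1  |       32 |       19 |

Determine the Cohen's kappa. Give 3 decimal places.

-0.058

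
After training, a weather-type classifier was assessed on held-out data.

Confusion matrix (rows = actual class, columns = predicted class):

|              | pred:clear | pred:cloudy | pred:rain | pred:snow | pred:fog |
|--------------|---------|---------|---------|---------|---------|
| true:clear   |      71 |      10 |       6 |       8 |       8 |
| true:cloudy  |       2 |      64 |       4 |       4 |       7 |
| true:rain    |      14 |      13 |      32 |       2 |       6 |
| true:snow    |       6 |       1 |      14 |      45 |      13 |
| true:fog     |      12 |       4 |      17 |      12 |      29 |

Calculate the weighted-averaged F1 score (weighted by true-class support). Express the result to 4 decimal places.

Per-class F1 score (2·TP/(2·TP+FP+FN)):
  clear: TP=71, FP=2+14+6+12=34, FN=10+6+8+8=32 → 142/208 = 0.68269
  cloudy: TP=64, FP=10+13+1+4=28, FN=2+4+4+7=17 → 128/173 = 0.73988
  rain: TP=32, FP=6+4+14+17=41, FN=14+13+2+6=35 → 64/140 = 0.45714
  snow: TP=45, FP=8+4+2+12=26, FN=6+1+14+13=34 → 90/150 = 0.60000
  fog: TP=29, FP=8+7+6+13=34, FN=12+4+17+12=45 → 58/137 = 0.42336
Weighted-F1 score = Σ (supportᵢ/N)·F1 scoreᵢ with N=404: (103/404)·0.68269 + (81/404)·0.73988 + (67/404)·0.45714 + (79/404)·0.60000 + (74/404)·0.42336 = 0.5931

0.5931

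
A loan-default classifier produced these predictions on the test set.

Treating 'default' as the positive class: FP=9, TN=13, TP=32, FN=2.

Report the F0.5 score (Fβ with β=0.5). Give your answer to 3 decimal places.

Fβ = (1+β²)·TP / ((1+β²)·TP + β²·FN + FP), with β²=1/4
= 1.25·32 / (1.25·32 + 0.25·2 + 9) = 0.808

0.808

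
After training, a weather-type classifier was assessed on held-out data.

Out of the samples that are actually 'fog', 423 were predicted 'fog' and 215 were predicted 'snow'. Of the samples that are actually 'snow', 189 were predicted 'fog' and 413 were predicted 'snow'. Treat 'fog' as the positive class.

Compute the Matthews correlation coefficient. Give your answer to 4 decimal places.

0.3489

MCC = (TP·TN − FP·FN) / √((TP+FP)(TP+FN)(TN+FP)(TN+FN))
Numerator = 423·413 − 189·215 = 134064
Denominator = √(612·638·602·628) = √147614233536 = 384205.9780
MCC = 134064 / 384205.9780 = 0.3489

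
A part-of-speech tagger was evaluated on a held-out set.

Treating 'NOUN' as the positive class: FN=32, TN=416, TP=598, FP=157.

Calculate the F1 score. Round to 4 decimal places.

Precision = TP/(TP+FP) = 598/755 = 0.7921
Recall = TP/(TP+FN) = 598/630 = 0.9492
F1 = 2·TP/(2·TP+FP+FN) = 1196/1385 = 0.8635

0.8635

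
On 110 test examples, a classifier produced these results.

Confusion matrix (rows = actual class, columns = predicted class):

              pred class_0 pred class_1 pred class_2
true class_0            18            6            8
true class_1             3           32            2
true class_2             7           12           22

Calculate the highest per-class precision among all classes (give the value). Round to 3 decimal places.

0.688

Per-class precision (TP/(TP+FP)):
  class_0: TP=18, FP=3+7=10 → 18/28 = 0.6429
  class_1: TP=32, FP=6+12=18 → 32/50 = 0.6400
  class_2: TP=22, FP=8+2=10 → 22/32 = 0.6875
Highest is class 'class_2' with precision = 0.688.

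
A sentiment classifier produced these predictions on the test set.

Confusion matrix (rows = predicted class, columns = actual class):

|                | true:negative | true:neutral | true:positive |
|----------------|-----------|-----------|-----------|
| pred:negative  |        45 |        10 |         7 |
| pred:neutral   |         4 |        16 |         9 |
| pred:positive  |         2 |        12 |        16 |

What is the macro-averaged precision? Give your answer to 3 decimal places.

0.604

Per-class precision (TP/(TP+FP)):
  negative: TP=45, FP=10+7=17 → 45/62 = 0.7258
  neutral: TP=16, FP=4+9=13 → 16/29 = 0.5517
  positive: TP=16, FP=2+12=14 → 16/30 = 0.5333
Macro-precision = mean = (0.7258 + 0.5517 + 0.5333) / 3 = 0.604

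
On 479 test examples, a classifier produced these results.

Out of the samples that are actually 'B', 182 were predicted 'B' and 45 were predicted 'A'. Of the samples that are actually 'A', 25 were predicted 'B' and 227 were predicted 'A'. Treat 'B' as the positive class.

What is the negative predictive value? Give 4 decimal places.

0.8346

NPV = TN/(TN+FN) = 227/(227+45) = 0.8346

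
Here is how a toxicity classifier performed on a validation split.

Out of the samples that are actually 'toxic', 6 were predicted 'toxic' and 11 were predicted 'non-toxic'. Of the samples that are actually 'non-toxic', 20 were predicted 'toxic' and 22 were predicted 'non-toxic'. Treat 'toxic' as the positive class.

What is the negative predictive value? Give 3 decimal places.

NPV = TN/(TN+FN) = 22/(22+11) = 0.667

0.667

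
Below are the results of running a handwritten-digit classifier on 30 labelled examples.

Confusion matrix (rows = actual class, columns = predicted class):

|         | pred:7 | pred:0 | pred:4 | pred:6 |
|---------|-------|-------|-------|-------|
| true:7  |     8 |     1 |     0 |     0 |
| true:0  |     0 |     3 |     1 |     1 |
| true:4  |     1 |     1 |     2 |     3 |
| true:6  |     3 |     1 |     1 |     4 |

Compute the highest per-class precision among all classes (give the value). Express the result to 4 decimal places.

Per-class precision (TP/(TP+FP)):
  7: TP=8, FP=0+1+3=4 → 8/12 = 0.66667
  0: TP=3, FP=1+1+1=3 → 3/6 = 0.50000
  4: TP=2, FP=0+1+1=2 → 2/4 = 0.50000
  6: TP=4, FP=0+1+3=4 → 4/8 = 0.50000
Highest is class '7' with precision = 0.6667.

0.6667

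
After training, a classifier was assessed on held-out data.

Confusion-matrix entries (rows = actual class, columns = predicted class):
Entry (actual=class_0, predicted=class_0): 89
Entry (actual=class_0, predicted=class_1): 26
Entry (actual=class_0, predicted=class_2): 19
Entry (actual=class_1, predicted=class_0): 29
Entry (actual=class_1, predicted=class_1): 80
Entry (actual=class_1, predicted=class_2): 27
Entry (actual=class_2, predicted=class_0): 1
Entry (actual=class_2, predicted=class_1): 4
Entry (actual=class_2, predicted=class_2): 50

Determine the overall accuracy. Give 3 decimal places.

Accuracy = trace / total = (89+80+50=219) / 325 = 219/325 = 0.674

0.674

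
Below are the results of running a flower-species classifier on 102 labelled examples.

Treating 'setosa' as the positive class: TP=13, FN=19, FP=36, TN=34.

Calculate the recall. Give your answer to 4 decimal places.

Recall = TP/(TP+FN) = 13/(13+19) = 13/32 = 0.4063

0.4063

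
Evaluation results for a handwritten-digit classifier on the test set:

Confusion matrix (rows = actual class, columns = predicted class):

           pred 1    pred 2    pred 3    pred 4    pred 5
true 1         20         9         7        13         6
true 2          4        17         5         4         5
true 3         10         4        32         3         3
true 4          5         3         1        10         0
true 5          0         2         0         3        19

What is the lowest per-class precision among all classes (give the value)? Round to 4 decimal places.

Per-class precision (TP/(TP+FP)):
  1: TP=20, FP=4+10+5+0=19 → 20/39 = 0.51282
  2: TP=17, FP=9+4+3+2=18 → 17/35 = 0.48571
  3: TP=32, FP=7+5+1+0=13 → 32/45 = 0.71111
  4: TP=10, FP=13+4+3+3=23 → 10/33 = 0.30303
  5: TP=19, FP=6+5+3+0=14 → 19/33 = 0.57576
Lowest is class '4' with precision = 0.3030.

0.3030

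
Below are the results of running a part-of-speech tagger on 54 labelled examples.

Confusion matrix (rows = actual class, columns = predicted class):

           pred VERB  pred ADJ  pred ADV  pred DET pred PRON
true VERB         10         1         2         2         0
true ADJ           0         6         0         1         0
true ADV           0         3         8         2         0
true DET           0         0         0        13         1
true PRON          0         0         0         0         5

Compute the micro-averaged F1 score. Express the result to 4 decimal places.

0.7778

Micro-averaging pools counts across classes: ΣTP=42, ΣFP=12, ΣFN=12.
Micro-F1 score = 2·TP/(2·TP+FP+FN) on pooled counts = 0.7778 (equals overall accuracy in single-label multiclass).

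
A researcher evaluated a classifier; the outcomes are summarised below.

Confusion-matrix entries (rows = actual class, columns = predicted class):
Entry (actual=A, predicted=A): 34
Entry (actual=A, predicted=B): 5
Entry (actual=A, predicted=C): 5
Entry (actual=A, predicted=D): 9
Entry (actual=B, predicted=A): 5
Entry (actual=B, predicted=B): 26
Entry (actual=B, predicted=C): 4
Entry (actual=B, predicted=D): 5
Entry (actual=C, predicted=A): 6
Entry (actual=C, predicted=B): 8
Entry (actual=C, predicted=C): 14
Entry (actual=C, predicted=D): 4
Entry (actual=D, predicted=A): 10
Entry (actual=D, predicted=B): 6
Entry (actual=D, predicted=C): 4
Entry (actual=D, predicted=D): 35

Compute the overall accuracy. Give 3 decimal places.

Accuracy = trace / total = (34+26+14+35=109) / 180 = 109/180 = 0.606

0.606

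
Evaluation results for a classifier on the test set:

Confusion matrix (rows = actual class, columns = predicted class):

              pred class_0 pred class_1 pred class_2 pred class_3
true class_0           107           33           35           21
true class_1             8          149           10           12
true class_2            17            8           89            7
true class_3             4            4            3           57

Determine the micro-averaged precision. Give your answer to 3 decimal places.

0.713

Micro-averaging pools counts across classes: ΣTP=402, ΣFP=162, ΣFN=162.
Micro-precision = TP/(TP+FP) on pooled counts = 0.713 (equals overall accuracy in single-label multiclass).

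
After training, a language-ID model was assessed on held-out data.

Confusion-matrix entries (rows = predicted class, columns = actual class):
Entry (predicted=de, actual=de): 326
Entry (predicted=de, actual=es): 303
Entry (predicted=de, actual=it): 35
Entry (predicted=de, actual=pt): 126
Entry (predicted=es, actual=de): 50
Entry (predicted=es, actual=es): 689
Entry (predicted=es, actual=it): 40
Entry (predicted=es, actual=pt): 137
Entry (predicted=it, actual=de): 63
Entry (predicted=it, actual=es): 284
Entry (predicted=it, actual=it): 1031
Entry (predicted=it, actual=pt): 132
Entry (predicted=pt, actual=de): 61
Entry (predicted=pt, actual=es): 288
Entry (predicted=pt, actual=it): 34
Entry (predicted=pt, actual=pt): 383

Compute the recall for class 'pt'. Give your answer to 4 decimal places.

Treat 'pt' as positive and all other classes as negative.
recall = TP/(TP+FN).
pt: TP=383, FN=126+137+132=395 → 383/778 = 0.49229

0.4923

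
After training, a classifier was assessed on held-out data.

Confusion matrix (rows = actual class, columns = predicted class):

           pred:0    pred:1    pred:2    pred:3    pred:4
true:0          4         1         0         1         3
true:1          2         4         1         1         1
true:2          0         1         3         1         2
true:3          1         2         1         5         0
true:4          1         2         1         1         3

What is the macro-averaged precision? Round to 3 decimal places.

0.458

Per-class precision (TP/(TP+FP)):
  0: TP=4, FP=2+0+1+1=4 → 4/8 = 0.5000
  1: TP=4, FP=1+1+2+2=6 → 4/10 = 0.4000
  2: TP=3, FP=0+1+1+1=3 → 3/6 = 0.5000
  3: TP=5, FP=1+1+1+1=4 → 5/9 = 0.5556
  4: TP=3, FP=3+1+2+0=6 → 3/9 = 0.3333
Macro-precision = mean = (0.5000 + 0.4000 + 0.5000 + 0.5556 + 0.3333) / 5 = 0.458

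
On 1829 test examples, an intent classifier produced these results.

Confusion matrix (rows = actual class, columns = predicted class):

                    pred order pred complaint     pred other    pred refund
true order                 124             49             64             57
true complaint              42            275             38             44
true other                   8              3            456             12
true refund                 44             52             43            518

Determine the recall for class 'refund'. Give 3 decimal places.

recall = TP/(TP+FN).
refund: TP=518, FN=44+52+43=139 → 518/657 = 0.7884

0.788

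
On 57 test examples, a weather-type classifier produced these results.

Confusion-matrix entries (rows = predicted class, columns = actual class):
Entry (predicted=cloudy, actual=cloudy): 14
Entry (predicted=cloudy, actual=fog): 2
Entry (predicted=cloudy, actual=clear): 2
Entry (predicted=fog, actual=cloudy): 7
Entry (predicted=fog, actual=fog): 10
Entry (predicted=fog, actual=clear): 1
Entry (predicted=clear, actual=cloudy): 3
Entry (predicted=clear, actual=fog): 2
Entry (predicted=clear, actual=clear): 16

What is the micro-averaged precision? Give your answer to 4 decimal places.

Micro-averaging pools counts across classes: ΣTP=40, ΣFP=17, ΣFN=17.
Micro-precision = TP/(TP+FP) on pooled counts = 0.7018 (equals overall accuracy in single-label multiclass).

0.7018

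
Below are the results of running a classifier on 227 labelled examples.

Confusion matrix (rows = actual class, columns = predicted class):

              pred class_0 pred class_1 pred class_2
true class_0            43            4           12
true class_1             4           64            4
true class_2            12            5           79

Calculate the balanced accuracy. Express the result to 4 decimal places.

Balanced accuracy = mean of per-class recall.
  class_0: recall = 43/59 = 0.72881
  class_1: recall = 64/72 = 0.88889
  class_2: recall = 79/96 = 0.82292
Mean = (0.72881 + 0.88889 + 0.82292) / 3 = 0.8135

0.8135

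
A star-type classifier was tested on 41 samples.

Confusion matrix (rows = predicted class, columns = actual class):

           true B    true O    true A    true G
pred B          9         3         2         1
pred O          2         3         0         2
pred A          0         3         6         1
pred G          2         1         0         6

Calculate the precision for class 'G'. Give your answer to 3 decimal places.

One-vs-rest for 'G': TP = diagonal; FP = other classes predicted 'G'; FN = 'G' predicted as other.
precision = TP/(TP+FP).
G: TP=6, FP=2+1+0=3 → 6/9 = 0.6667

0.667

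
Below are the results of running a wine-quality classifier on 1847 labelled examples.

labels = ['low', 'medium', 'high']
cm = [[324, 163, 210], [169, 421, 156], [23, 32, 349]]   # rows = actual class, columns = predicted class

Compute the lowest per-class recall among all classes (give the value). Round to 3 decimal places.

Per-class recall (TP/(TP+FN)):
  low: TP=324, FN=163+210=373 → 324/697 = 0.4648
  medium: TP=421, FN=169+156=325 → 421/746 = 0.5643
  high: TP=349, FN=23+32=55 → 349/404 = 0.8639
Lowest is class 'low' with recall = 0.465.

0.465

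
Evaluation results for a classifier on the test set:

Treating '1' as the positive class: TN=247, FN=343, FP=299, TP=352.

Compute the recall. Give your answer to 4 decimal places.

Recall = TP/(TP+FN) = 352/(352+343) = 352/695 = 0.5065

0.5065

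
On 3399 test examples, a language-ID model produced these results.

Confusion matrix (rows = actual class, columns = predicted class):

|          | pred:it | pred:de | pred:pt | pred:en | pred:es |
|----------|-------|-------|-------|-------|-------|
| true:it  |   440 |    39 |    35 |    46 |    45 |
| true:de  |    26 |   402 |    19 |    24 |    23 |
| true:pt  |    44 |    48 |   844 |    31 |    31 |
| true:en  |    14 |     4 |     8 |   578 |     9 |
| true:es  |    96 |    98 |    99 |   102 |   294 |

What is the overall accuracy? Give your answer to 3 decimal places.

0.753

Accuracy = trace / total = (440+402+844+578+294=2558) / 3399 = 2558/3399 = 0.753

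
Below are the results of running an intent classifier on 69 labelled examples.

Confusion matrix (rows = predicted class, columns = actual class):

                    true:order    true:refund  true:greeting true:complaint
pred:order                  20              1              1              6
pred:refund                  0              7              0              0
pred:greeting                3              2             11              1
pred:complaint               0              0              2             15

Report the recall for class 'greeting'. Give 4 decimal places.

0.7857

Treat 'greeting' as positive and all other classes as negative.
recall = TP/(TP+FN).
greeting: TP=11, FN=1+0+2=3 → 11/14 = 0.78571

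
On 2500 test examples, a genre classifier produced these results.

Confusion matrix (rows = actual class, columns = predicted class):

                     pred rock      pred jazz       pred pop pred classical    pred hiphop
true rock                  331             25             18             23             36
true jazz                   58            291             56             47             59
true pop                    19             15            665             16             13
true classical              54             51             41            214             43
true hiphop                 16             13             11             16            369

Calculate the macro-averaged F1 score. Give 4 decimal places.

Per-class F1 score (2·TP/(2·TP+FP+FN)):
  rock: TP=331, FP=58+19+54+16=147, FN=25+18+23+36=102 → 662/911 = 0.72667
  jazz: TP=291, FP=25+15+51+13=104, FN=58+56+47+59=220 → 582/906 = 0.64238
  pop: TP=665, FP=18+56+41+11=126, FN=19+15+16+13=63 → 1330/1519 = 0.87558
  classical: TP=214, FP=23+47+16+16=102, FN=54+51+41+43=189 → 428/719 = 0.59527
  hiphop: TP=369, FP=36+59+13+43=151, FN=16+13+11+16=56 → 738/945 = 0.78095
Macro-F1 score = mean = (0.72667 + 0.64238 + 0.87558 + 0.59527 + 0.78095) / 5 = 0.7242

0.7242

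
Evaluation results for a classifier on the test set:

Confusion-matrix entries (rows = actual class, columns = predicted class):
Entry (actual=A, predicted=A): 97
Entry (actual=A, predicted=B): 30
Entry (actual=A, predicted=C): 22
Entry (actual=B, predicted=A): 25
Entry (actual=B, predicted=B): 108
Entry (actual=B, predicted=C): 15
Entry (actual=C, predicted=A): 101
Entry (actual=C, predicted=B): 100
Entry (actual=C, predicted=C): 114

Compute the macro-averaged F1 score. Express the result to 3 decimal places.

0.523

Per-class F1 score (2·TP/(2·TP+FP+FN)):
  A: TP=97, FP=25+101=126, FN=30+22=52 → 194/372 = 0.5215
  B: TP=108, FP=30+100=130, FN=25+15=40 → 216/386 = 0.5596
  C: TP=114, FP=22+15=37, FN=101+100=201 → 228/466 = 0.4893
Macro-F1 score = mean = (0.5215 + 0.5596 + 0.4893) / 3 = 0.523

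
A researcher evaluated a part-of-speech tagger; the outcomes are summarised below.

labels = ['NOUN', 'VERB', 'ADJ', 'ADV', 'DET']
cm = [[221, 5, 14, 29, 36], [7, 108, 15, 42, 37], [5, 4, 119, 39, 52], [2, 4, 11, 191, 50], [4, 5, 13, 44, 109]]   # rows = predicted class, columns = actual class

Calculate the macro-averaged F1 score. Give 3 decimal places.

0.635

Per-class F1 score (2·TP/(2·TP+FP+FN)):
  NOUN: TP=221, FP=5+14+29+36=84, FN=7+5+2+4=18 → 442/544 = 0.8125
  VERB: TP=108, FP=7+15+42+37=101, FN=5+4+4+5=18 → 216/335 = 0.6448
  ADJ: TP=119, FP=5+4+39+52=100, FN=14+15+11+13=53 → 238/391 = 0.6087
  ADV: TP=191, FP=2+4+11+50=67, FN=29+42+39+44=154 → 382/603 = 0.6335
  DET: TP=109, FP=4+5+13+44=66, FN=36+37+52+50=175 → 218/459 = 0.4749
Macro-F1 score = mean = (0.8125 + 0.6448 + 0.6087 + 0.6335 + 0.4749) / 5 = 0.635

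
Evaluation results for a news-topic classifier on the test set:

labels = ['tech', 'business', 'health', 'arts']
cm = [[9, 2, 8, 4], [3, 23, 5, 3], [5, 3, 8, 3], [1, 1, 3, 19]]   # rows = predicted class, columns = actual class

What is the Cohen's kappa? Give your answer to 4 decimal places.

0.4495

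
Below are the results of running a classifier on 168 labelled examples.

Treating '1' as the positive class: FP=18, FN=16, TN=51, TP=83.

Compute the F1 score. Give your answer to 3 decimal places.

Precision = TP/(TP+FP) = 83/101 = 0.8218
Recall = TP/(TP+FN) = 83/99 = 0.8384
F1 = 2·TP/(2·TP+FP+FN) = 166/200 = 0.830

0.830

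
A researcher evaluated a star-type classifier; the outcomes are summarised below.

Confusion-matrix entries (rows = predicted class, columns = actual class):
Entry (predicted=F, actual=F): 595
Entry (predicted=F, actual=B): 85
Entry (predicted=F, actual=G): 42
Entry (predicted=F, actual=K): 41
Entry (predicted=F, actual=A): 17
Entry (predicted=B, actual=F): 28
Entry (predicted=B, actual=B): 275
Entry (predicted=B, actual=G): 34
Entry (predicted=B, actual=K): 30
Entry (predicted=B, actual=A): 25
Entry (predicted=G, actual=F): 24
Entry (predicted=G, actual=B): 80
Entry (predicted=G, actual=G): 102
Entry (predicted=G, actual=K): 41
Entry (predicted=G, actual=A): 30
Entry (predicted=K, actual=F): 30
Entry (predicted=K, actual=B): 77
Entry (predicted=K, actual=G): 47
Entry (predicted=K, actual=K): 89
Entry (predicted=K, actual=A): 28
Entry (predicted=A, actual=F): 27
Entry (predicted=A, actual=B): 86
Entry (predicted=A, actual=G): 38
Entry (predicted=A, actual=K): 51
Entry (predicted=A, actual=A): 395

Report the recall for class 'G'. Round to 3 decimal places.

0.388

recall = TP/(TP+FN).
G: TP=102, FN=42+34+47+38=161 → 102/263 = 0.3878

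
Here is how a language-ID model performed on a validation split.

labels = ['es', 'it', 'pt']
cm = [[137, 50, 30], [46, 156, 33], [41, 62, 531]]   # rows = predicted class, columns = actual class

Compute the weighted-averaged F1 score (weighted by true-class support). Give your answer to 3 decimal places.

0.754

Per-class F1 score (2·TP/(2·TP+FP+FN)):
  es: TP=137, FP=50+30=80, FN=46+41=87 → 274/441 = 0.6213
  it: TP=156, FP=46+33=79, FN=50+62=112 → 312/503 = 0.6203
  pt: TP=531, FP=41+62=103, FN=30+33=63 → 1062/1228 = 0.8648
Weighted-F1 score = Σ (supportᵢ/N)·F1 scoreᵢ with N=1086: (224/1086)·0.6213 + (268/1086)·0.6203 + (594/1086)·0.8648 = 0.754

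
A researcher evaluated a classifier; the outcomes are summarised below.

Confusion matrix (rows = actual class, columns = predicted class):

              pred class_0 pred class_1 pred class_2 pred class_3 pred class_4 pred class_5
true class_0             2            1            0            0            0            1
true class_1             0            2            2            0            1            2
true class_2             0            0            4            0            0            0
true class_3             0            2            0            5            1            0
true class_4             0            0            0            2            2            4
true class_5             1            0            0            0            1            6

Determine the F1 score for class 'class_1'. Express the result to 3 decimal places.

Take TP from the diagonal, FP from the rest of the 'class_1' prediction marginal, FN from the rest of the 'class_1' actual marginal.
F1 score = 2·TP/(2·TP+FP+FN).
class_1: TP=2, FP=1+0+2+0+0=3, FN=0+2+0+1+2=5 → 4/12 = 0.3333

0.333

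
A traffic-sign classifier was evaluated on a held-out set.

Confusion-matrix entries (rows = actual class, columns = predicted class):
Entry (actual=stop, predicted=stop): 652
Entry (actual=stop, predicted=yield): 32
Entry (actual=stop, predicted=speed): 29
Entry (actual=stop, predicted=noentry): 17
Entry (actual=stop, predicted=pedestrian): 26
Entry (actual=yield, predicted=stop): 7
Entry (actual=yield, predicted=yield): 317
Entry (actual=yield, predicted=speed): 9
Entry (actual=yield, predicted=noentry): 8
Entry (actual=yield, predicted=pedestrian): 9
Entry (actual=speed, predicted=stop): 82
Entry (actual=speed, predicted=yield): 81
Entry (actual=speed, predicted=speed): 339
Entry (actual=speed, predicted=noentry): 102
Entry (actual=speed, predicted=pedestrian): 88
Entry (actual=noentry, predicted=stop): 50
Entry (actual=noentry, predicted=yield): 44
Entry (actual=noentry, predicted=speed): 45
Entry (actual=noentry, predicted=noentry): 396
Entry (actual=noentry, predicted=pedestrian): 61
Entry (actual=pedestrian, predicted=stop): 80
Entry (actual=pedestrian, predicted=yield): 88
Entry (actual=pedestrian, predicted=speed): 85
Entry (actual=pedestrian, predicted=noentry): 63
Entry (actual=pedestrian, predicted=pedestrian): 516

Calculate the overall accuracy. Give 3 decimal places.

Accuracy = trace / total = (652+317+339+396+516=2220) / 3226 = 2220/3226 = 0.688

0.688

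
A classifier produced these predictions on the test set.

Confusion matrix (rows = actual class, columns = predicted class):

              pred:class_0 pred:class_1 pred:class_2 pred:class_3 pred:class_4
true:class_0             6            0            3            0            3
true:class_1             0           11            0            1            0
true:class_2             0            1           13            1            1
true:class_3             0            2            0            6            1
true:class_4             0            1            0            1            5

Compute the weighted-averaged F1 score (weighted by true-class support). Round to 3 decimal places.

Per-class F1 score (2·TP/(2·TP+FP+FN)):
  class_0: TP=6, FP=0+0+0+0=0, FN=0+3+0+3=6 → 12/18 = 0.6667
  class_1: TP=11, FP=0+1+2+1=4, FN=0+0+1+0=1 → 22/27 = 0.8148
  class_2: TP=13, FP=3+0+0+0=3, FN=0+1+1+1=3 → 26/32 = 0.8125
  class_3: TP=6, FP=0+1+1+1=3, FN=0+2+0+1=3 → 12/18 = 0.6667
  class_4: TP=5, FP=3+0+1+1=5, FN=0+1+0+1=2 → 10/17 = 0.5882
Weighted-F1 score = Σ (supportᵢ/N)·F1 scoreᵢ with N=56: (12/56)·0.6667 + (12/56)·0.8148 + (16/56)·0.8125 + (9/56)·0.6667 + (7/56)·0.5882 = 0.730

0.730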